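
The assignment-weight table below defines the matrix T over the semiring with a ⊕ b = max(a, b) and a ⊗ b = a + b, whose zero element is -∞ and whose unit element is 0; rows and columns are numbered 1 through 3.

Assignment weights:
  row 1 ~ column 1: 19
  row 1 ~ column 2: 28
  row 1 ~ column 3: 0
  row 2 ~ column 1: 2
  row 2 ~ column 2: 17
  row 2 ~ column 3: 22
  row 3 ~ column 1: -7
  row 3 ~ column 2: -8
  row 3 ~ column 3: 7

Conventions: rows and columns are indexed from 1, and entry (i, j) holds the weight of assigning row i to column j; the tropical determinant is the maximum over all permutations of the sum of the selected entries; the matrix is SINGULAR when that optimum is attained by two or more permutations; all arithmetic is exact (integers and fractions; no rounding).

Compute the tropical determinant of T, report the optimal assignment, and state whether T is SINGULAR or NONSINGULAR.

σ = (1, 2, 3): 19 + 17 + 7 = 43
σ = (1, 3, 2): 19 + 22 + (-8) = 33
σ = (2, 1, 3): 28 + 2 + 7 = 37
σ = (2, 3, 1): 28 + 22 + (-7) = 43
σ = (3, 1, 2): 0 + 2 + (-8) = -6
σ = (3, 2, 1): 0 + 17 + (-7) = 10
Optimal value attained by: σ = (1, 2, 3).
Answer: det⊕(T) = 43; verdict: SINGULAR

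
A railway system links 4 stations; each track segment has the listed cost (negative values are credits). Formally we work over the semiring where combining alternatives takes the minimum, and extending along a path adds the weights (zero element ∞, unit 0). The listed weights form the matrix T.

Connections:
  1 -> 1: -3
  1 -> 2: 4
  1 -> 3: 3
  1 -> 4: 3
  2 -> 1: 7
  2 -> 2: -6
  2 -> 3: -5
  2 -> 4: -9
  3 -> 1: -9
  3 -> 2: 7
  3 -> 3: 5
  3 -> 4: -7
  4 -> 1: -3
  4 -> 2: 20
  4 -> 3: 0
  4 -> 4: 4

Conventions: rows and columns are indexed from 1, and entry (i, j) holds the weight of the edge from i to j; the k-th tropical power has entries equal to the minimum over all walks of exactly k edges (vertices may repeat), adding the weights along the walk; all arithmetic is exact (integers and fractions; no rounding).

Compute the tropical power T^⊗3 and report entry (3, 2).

T^⊗2:
  [-6, -2, -1, -5]
  [-14, -12, -11, -15]
  [-12, -5, -7, -6]
  [-9, 1, 0, -7]
T^⊗3:
  [-10, -8, -7, -11]
  [-20, -18, -17, -21]
  [-16, -11, -10, -14]
  [-12, -5, -7, -8]
Key observation: the optimum is the walk 3->1->2->2, with weight (-9) + 4 + (-6) = -11.
Optimal value attained by: walk 3->1->2->2.
Answer: (T^⊗3)[3][2] = -11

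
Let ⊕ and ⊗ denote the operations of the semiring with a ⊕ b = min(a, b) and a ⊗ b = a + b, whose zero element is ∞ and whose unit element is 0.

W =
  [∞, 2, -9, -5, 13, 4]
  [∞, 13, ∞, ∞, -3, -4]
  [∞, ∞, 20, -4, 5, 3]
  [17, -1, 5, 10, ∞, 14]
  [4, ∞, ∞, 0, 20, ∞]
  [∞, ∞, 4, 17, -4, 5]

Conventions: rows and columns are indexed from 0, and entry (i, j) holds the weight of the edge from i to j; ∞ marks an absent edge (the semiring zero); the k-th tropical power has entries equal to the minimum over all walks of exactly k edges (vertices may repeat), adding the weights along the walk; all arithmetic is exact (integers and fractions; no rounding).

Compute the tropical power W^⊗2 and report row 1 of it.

W^⊗2:
  [12, -6, 0, -13, -4, -6]
  [1, 26, 0, -3, -8, 1]
  [9, -5, 1, 5, -1, 8]
  [27, 9, 8, 1, -4, -5]
  [17, -1, -5, -1, 17, 8]
  [0, 16, 9, -4, 1, 7]
Answer: row 1 of W^⊗2 = [1, 26, 0, -3, -8, 1]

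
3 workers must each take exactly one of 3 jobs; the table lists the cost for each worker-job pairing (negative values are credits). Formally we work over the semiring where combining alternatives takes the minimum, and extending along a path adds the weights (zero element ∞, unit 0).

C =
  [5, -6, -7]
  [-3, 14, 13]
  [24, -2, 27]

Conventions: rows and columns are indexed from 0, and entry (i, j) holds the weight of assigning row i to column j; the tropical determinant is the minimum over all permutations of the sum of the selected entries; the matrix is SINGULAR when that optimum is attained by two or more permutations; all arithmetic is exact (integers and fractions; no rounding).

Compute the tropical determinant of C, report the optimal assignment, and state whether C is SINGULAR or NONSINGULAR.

σ = (0, 1, 2): 5 + 14 + 27 = 46
σ = (0, 2, 1): 5 + 13 + (-2) = 16
σ = (1, 0, 2): (-6) + (-3) + 27 = 18
σ = (1, 2, 0): (-6) + 13 + 24 = 31
σ = (2, 0, 1): (-7) + (-3) + (-2) = -12
σ = (2, 1, 0): (-7) + 14 + 24 = 31
Optimal value attained by: σ = (2, 0, 1).
Answer: det⊕(C) = -12; verdict: NONSINGULAR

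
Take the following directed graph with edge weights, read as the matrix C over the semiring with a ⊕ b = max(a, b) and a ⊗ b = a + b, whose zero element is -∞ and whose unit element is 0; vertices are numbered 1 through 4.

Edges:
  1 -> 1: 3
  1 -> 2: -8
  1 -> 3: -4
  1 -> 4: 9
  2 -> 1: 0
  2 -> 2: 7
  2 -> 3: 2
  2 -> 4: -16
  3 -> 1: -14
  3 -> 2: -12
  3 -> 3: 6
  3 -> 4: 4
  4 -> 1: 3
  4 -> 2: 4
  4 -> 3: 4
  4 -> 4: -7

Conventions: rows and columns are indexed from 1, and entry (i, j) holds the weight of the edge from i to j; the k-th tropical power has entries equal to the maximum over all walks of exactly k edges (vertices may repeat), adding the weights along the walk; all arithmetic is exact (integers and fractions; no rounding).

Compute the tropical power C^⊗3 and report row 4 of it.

C^⊗2:
  [12, 13, 13, 12]
  [7, 14, 9, 9]
  [7, 8, 12, 10]
  [6, 11, 10, 12]
C^⊗3:
  [15, 20, 19, 21]
  [14, 21, 16, 16]
  [13, 15, 18, 16]
  [15, 18, 16, 15]
Answer: row 4 of C^⊗3 = [15, 18, 16, 15]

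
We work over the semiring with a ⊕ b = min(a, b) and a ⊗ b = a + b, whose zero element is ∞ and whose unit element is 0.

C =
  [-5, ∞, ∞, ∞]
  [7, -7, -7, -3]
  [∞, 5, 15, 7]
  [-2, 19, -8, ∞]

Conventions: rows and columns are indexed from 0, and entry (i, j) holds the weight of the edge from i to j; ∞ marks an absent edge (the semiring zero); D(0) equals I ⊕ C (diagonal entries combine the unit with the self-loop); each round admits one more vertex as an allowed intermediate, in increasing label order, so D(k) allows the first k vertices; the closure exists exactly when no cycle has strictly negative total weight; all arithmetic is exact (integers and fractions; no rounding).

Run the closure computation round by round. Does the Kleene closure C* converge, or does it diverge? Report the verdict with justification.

Detection: at round 0, diagonal entry (0, 0) turns strictly negative.
Key observation: the cycle 0->0 has total weight (-5), which is strictly negative.
Answer: DIVERGES — negative cycle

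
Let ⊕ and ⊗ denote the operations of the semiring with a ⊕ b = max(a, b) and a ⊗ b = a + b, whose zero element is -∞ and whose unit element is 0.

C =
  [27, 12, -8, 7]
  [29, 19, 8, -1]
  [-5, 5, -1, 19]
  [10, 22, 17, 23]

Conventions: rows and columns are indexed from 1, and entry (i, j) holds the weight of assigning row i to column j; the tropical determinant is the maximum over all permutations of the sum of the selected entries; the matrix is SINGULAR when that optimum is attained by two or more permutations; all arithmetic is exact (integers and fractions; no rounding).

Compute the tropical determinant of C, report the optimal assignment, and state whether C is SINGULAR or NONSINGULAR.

σ = (1, 2, 3, 4): 27 + 19 + (-1) + 23 = 68
σ = (1, 2, 4, 3): 27 + 19 + 19 + 17 = 82
σ = (1, 3, 2, 4): 27 + 8 + 5 + 23 = 63
σ = (1, 3, 4, 2): 27 + 8 + 19 + 22 = 76
σ = (1, 4, 2, 3): 27 + (-1) + 5 + 17 = 48
σ = (1, 4, 3, 2): 27 + (-1) + (-1) + 22 = 47
σ = (2, 1, 3, 4): 12 + 29 + (-1) + 23 = 63
σ = (2, 1, 4, 3): 12 + 29 + 19 + 17 = 77
σ = (2, 3, 1, 4): 12 + 8 + (-5) + 23 = 38
σ = (2, 3, 4, 1): 12 + 8 + 19 + 10 = 49
σ = (2, 4, 1, 3): 12 + (-1) + (-5) + 17 = 23
σ = (2, 4, 3, 1): 12 + (-1) + (-1) + 10 = 20
σ = (3, 1, 2, 4): (-8) + 29 + 5 + 23 = 49
σ = (3, 1, 4, 2): (-8) + 29 + 19 + 22 = 62
σ = (3, 2, 1, 4): (-8) + 19 + (-5) + 23 = 29
σ = (3, 2, 4, 1): (-8) + 19 + 19 + 10 = 40
σ = (3, 4, 1, 2): (-8) + (-1) + (-5) + 22 = 8
σ = (3, 4, 2, 1): (-8) + (-1) + 5 + 10 = 6
σ = (4, 1, 2, 3): 7 + 29 + 5 + 17 = 58
σ = (4, 1, 3, 2): 7 + 29 + (-1) + 22 = 57
σ = (4, 2, 1, 3): 7 + 19 + (-5) + 17 = 38
σ = (4, 2, 3, 1): 7 + 19 + (-1) + 10 = 35
σ = (4, 3, 1, 2): 7 + 8 + (-5) + 22 = 32
σ = (4, 3, 2, 1): 7 + 8 + 5 + 10 = 30
Optimal value attained by: σ = (1, 2, 4, 3).
Answer: det⊕(C) = 82; verdict: NONSINGULAR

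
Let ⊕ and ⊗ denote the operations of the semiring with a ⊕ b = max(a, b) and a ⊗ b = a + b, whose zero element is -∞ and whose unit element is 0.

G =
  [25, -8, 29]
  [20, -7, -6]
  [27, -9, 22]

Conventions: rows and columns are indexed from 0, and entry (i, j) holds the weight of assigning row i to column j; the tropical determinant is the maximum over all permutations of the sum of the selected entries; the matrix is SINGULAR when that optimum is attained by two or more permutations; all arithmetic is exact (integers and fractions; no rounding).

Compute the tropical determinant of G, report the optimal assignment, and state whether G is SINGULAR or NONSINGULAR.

σ = (0, 1, 2): 25 + (-7) + 22 = 40
σ = (0, 2, 1): 25 + (-6) + (-9) = 10
σ = (1, 0, 2): (-8) + 20 + 22 = 34
σ = (1, 2, 0): (-8) + (-6) + 27 = 13
σ = (2, 0, 1): 29 + 20 + (-9) = 40
σ = (2, 1, 0): 29 + (-7) + 27 = 49
Optimal value attained by: σ = (2, 1, 0).
Answer: det⊕(G) = 49; verdict: NONSINGULAR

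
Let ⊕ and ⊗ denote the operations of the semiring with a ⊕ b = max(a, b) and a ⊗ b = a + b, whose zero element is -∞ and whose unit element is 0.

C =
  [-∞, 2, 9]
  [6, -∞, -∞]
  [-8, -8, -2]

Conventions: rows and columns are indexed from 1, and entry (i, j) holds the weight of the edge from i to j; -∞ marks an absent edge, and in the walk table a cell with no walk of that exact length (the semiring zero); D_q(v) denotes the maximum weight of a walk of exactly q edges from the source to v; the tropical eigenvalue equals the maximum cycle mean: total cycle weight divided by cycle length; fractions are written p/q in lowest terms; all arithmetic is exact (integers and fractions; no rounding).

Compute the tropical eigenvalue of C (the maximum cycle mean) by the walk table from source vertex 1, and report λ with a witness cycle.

q=0: [0, -∞, -∞]
q=1: [-∞, 2, 9]
q=2: [8, 1, 7]
q=3: [7, 10, 17]
Optimal cycle mean attained by: cycle 1->2->1, total 2 + 6, length 2.
Answer: λ = 4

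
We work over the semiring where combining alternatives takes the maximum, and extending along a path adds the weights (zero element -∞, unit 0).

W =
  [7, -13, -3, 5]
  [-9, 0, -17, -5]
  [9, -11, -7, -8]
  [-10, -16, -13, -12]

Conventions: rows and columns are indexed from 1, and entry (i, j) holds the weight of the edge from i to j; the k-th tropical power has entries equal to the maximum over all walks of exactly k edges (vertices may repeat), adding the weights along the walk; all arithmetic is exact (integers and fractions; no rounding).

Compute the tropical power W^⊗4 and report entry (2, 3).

W^⊗2:
  [14, -6, 4, 12]
  [-2, 0, -12, -4]
  [16, -4, 6, 14]
  [-3, -16, -13, -5]
W^⊗3:
  [21, 1, 11, 19]
  [5, 0, -5, 3]
  [23, 3, 13, 21]
  [4, -16, -6, 2]
W^⊗4:
  [28, 8, 18, 26]
  [12, 0, 2, 10]
  [30, 10, 20, 28]
  [11, -9, 1, 9]
Key observation: the optimum is the walk 2->1->1->1->3, with weight (-9) + 7 + 7 + (-3) = 2.
Optimal value attained by: walk 2->1->1->1->3.
Answer: (W^⊗4)[2][3] = 2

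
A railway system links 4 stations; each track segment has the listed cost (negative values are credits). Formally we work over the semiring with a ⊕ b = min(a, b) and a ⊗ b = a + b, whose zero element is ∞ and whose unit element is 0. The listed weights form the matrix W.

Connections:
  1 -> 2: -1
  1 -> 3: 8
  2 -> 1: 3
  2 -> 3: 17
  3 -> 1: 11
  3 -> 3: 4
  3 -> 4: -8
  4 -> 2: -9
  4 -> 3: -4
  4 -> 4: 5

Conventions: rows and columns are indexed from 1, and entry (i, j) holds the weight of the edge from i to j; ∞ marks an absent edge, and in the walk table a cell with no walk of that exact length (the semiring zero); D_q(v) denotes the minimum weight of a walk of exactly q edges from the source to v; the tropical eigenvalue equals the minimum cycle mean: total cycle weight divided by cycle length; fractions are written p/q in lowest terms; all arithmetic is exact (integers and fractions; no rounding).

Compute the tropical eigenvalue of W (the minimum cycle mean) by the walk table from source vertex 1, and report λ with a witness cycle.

q=0: [0, ∞, ∞, ∞]
q=1: [∞, -1, 8, ∞]
q=2: [2, ∞, 12, 0]
q=3: [23, -9, -4, 4]
q=4: [-6, -5, 0, -12]
Optimal cycle mean attained by: cycle 3->4->3, total (-8) + (-4), length 2.
Answer: λ = -6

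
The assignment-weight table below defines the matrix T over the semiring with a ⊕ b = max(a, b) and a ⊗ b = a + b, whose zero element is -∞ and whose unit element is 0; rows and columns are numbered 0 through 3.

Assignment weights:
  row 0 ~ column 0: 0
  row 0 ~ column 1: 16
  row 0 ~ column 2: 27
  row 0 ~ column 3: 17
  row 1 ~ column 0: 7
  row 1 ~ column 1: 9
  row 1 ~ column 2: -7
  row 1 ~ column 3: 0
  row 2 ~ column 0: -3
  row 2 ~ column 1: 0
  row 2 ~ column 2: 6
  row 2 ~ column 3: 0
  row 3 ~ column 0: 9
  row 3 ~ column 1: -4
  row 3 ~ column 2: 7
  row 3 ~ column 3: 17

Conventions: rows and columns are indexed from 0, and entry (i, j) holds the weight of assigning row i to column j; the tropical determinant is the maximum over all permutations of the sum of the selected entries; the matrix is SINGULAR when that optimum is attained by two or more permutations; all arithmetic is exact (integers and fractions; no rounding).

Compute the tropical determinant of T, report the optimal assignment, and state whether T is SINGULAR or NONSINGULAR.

σ = (0, 1, 2, 3): 0 + 9 + 6 + 17 = 32
σ = (0, 1, 3, 2): 0 + 9 + 0 + 7 = 16
σ = (0, 2, 1, 3): 0 + (-7) + 0 + 17 = 10
σ = (0, 2, 3, 1): 0 + (-7) + 0 + (-4) = -11
σ = (0, 3, 1, 2): 0 + 0 + 0 + 7 = 7
σ = (0, 3, 2, 1): 0 + 0 + 6 + (-4) = 2
σ = (1, 0, 2, 3): 16 + 7 + 6 + 17 = 46
σ = (1, 0, 3, 2): 16 + 7 + 0 + 7 = 30
σ = (1, 2, 0, 3): 16 + (-7) + (-3) + 17 = 23
σ = (1, 2, 3, 0): 16 + (-7) + 0 + 9 = 18
σ = (1, 3, 0, 2): 16 + 0 + (-3) + 7 = 20
σ = (1, 3, 2, 0): 16 + 0 + 6 + 9 = 31
σ = (2, 0, 1, 3): 27 + 7 + 0 + 17 = 51
σ = (2, 0, 3, 1): 27 + 7 + 0 + (-4) = 30
σ = (2, 1, 0, 3): 27 + 9 + (-3) + 17 = 50
σ = (2, 1, 3, 0): 27 + 9 + 0 + 9 = 45
σ = (2, 3, 0, 1): 27 + 0 + (-3) + (-4) = 20
σ = (2, 3, 1, 0): 27 + 0 + 0 + 9 = 36
σ = (3, 0, 1, 2): 17 + 7 + 0 + 7 = 31
σ = (3, 0, 2, 1): 17 + 7 + 6 + (-4) = 26
σ = (3, 1, 0, 2): 17 + 9 + (-3) + 7 = 30
σ = (3, 1, 2, 0): 17 + 9 + 6 + 9 = 41
σ = (3, 2, 0, 1): 17 + (-7) + (-3) + (-4) = 3
σ = (3, 2, 1, 0): 17 + (-7) + 0 + 9 = 19
Optimal value attained by: σ = (2, 0, 1, 3).
Answer: det⊕(T) = 51; verdict: NONSINGULAR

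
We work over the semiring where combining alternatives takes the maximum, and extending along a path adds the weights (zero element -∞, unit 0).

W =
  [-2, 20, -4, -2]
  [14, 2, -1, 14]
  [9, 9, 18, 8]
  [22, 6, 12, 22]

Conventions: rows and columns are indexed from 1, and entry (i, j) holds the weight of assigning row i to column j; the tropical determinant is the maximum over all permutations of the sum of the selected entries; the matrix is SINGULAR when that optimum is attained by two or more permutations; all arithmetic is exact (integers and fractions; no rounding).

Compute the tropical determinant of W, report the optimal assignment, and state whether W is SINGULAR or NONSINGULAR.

σ = (1, 2, 3, 4): (-2) + 2 + 18 + 22 = 40
σ = (1, 2, 4, 3): (-2) + 2 + 8 + 12 = 20
σ = (1, 3, 2, 4): (-2) + (-1) + 9 + 22 = 28
σ = (1, 3, 4, 2): (-2) + (-1) + 8 + 6 = 11
σ = (1, 4, 2, 3): (-2) + 14 + 9 + 12 = 33
σ = (1, 4, 3, 2): (-2) + 14 + 18 + 6 = 36
σ = (2, 1, 3, 4): 20 + 14 + 18 + 22 = 74
σ = (2, 1, 4, 3): 20 + 14 + 8 + 12 = 54
σ = (2, 3, 1, 4): 20 + (-1) + 9 + 22 = 50
σ = (2, 3, 4, 1): 20 + (-1) + 8 + 22 = 49
σ = (2, 4, 1, 3): 20 + 14 + 9 + 12 = 55
σ = (2, 4, 3, 1): 20 + 14 + 18 + 22 = 74
σ = (3, 1, 2, 4): (-4) + 14 + 9 + 22 = 41
σ = (3, 1, 4, 2): (-4) + 14 + 8 + 6 = 24
σ = (3, 2, 1, 4): (-4) + 2 + 9 + 22 = 29
σ = (3, 2, 4, 1): (-4) + 2 + 8 + 22 = 28
σ = (3, 4, 1, 2): (-4) + 14 + 9 + 6 = 25
σ = (3, 4, 2, 1): (-4) + 14 + 9 + 22 = 41
σ = (4, 1, 2, 3): (-2) + 14 + 9 + 12 = 33
σ = (4, 1, 3, 2): (-2) + 14 + 18 + 6 = 36
σ = (4, 2, 1, 3): (-2) + 2 + 9 + 12 = 21
σ = (4, 2, 3, 1): (-2) + 2 + 18 + 22 = 40
σ = (4, 3, 1, 2): (-2) + (-1) + 9 + 6 = 12
σ = (4, 3, 2, 1): (-2) + (-1) + 9 + 22 = 28
Optimal value attained by: σ = (2, 1, 3, 4).
Answer: det⊕(W) = 74; verdict: SINGULAR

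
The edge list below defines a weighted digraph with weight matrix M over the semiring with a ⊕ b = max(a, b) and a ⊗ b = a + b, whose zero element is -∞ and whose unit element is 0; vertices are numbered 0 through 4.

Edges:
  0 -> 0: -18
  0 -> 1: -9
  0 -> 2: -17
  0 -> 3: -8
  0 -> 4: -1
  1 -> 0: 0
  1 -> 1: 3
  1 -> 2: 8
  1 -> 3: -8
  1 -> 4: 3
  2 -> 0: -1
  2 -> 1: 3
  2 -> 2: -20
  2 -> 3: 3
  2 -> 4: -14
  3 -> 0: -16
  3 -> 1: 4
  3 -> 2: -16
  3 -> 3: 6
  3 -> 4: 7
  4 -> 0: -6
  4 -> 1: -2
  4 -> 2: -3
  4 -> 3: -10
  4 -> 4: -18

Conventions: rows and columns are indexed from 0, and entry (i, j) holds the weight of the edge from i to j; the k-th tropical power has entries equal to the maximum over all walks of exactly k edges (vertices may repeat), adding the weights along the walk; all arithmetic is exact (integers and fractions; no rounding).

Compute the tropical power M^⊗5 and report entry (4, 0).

M^⊗2:
  [-7, -3, -1, -2, -1]
  [7, 11, 11, 11, 6]
  [3, 7, 11, 9, 10]
  [4, 10, 12, 12, 13]
  [-2, 1, 6, 0, 1]
M^⊗3:
  [-2, 2, 5, 4, 5]
  [11, 15, 19, 17, 18]
  [10, 14, 15, 15, 16]
  [11, 16, 18, 18, 19]
  [5, 9, 9, 9, 7]
M^⊗4:
  [4, 8, 10, 10, 11]
  [18, 22, 23, 23, 24]
  [14, 19, 22, 21, 22]
  [17, 22, 24, 24, 25]
  [9, 13, 17, 15, 16]
M^⊗5:
  [9, 14, 16, 16, 17]
  [22, 27, 30, 29, 30]
  [21, 25, 27, 27, 28]
  [23, 28, 30, 30, 31]
  [16, 20, 21, 21, 22]
Key observation: the optimum is the walk 4->1->2->1->2->0, with weight (-2) + 8 + 3 + 8 + (-1) = 16.
Optimal value attained by: walk 4->1->2->1->2->0.
Answer: (M^⊗5)[4][0] = 16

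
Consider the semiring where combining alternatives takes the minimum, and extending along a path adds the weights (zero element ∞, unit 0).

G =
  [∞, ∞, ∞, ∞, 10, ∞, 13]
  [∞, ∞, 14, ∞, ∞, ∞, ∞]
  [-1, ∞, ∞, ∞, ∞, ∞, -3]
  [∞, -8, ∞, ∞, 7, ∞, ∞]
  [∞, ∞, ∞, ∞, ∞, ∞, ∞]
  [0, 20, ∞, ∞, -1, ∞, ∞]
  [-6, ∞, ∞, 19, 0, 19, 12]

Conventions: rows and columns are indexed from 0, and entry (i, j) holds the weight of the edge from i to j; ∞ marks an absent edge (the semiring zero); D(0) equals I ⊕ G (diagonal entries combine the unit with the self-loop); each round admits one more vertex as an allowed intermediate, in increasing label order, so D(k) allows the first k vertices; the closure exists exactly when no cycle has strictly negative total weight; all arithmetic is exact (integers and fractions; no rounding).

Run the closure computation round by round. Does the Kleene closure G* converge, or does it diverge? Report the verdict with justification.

D(0):
  [0, ∞, ∞, ∞, 10, ∞, 13]
  [∞, 0, 14, ∞, ∞, ∞, ∞]
  [-1, ∞, 0, ∞, ∞, ∞, -3]
  [∞, -8, ∞, 0, 7, ∞, ∞]
  [∞, ∞, ∞, ∞, 0, ∞, ∞]
  [0, 20, ∞, ∞, -1, 0, ∞]
  [-6, ∞, ∞, 19, 0, 19, 0]
D(1):
  [0, ∞, ∞, ∞, 10, ∞, 13]
  [∞, 0, 14, ∞, ∞, ∞, ∞]
  [-1, ∞, 0, ∞, 9, ∞, -3]
  [∞, -8, ∞, 0, 7, ∞, ∞]
  [∞, ∞, ∞, ∞, 0, ∞, ∞]
  [0, 20, ∞, ∞, -1, 0, 13]
  [-6, ∞, ∞, 19, 0, 19, 0]
D(2):
  [0, ∞, ∞, ∞, 10, ∞, 13]
  [∞, 0, 14, ∞, ∞, ∞, ∞]
  [-1, ∞, 0, ∞, 9, ∞, -3]
  [∞, -8, 6, 0, 7, ∞, ∞]
  [∞, ∞, ∞, ∞, 0, ∞, ∞]
  [0, 20, 34, ∞, -1, 0, 13]
  [-6, ∞, ∞, 19, 0, 19, 0]
D(3):
  [0, ∞, ∞, ∞, 10, ∞, 13]
  [13, 0, 14, ∞, 23, ∞, 11]
  [-1, ∞, 0, ∞, 9, ∞, -3]
  [5, -8, 6, 0, 7, ∞, 3]
  [∞, ∞, ∞, ∞, 0, ∞, ∞]
  [0, 20, 34, ∞, -1, 0, 13]
  [-6, ∞, ∞, 19, 0, 19, 0]
D(4):
  [0, ∞, ∞, ∞, 10, ∞, 13]
  [13, 0, 14, ∞, 23, ∞, 11]
  [-1, ∞, 0, ∞, 9, ∞, -3]
  [5, -8, 6, 0, 7, ∞, 3]
  [∞, ∞, ∞, ∞, 0, ∞, ∞]
  [0, 20, 34, ∞, -1, 0, 13]
  [-6, 11, 25, 19, 0, 19, 0]
D(5):
  [0, ∞, ∞, ∞, 10, ∞, 13]
  [13, 0, 14, ∞, 23, ∞, 11]
  [-1, ∞, 0, ∞, 9, ∞, -3]
  [5, -8, 6, 0, 7, ∞, 3]
  [∞, ∞, ∞, ∞, 0, ∞, ∞]
  [0, 20, 34, ∞, -1, 0, 13]
  [-6, 11, 25, 19, 0, 19, 0]
D(6):
  [0, ∞, ∞, ∞, 10, ∞, 13]
  [13, 0, 14, ∞, 23, ∞, 11]
  [-1, ∞, 0, ∞, 9, ∞, -3]
  [5, -8, 6, 0, 7, ∞, 3]
  [∞, ∞, ∞, ∞, 0, ∞, ∞]
  [0, 20, 34, ∞, -1, 0, 13]
  [-6, 11, 25, 19, 0, 19, 0]
D(7):
  [0, 24, 38, 32, 10, 32, 13]
  [5, 0, 14, 30, 11, 30, 11]
  [-9, 8, 0, 16, -3, 16, -3]
  [-3, -8, 6, 0, 3, 22, 3]
  [∞, ∞, ∞, ∞, 0, ∞, ∞]
  [0, 20, 34, 32, -1, 0, 13]
  [-6, 11, 25, 19, 0, 19, 0]
Key observation: every diagonal entry stays at the unit through all rounds, so no improving cycle exists.
Answer: CONVERGES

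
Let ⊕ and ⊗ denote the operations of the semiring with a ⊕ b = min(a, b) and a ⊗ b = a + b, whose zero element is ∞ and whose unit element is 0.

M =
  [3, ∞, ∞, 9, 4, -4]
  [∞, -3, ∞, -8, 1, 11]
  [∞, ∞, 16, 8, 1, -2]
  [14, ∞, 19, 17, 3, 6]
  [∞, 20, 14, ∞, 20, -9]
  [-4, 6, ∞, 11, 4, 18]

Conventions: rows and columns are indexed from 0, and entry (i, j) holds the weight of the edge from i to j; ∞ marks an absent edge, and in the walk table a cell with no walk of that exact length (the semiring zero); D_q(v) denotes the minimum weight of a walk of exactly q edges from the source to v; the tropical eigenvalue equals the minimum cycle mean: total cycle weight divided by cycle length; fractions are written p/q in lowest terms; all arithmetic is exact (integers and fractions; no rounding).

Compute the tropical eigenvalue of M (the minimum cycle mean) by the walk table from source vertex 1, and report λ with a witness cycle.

q=0: [∞, 0, ∞, ∞, ∞, ∞]
q=1: [∞, -3, ∞, -8, 1, 11]
q=2: [6, -6, 11, -11, -5, -8]
q=3: [-12, -9, 8, -14, -8, -14]
q=4: [-18, -12, 5, -17, -11, -17]
q=5: [-21, -15, 2, -20, -14, -22]
q=6: [-26, -18, -1, -23, -18, -25]
Optimal cycle mean attained by: cycle 0->5->0, total (-4) + (-4), length 2.
Answer: λ = -4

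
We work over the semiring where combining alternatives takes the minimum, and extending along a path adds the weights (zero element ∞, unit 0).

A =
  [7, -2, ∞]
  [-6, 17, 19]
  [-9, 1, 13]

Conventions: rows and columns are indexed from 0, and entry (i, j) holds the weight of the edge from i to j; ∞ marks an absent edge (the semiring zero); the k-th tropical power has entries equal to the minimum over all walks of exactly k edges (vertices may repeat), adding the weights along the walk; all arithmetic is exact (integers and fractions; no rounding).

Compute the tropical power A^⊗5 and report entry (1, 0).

A^⊗2:
  [-8, 5, 17]
  [1, -8, 32]
  [-5, -11, 20]
A^⊗3:
  [-1, -10, 24]
  [-14, -1, 11]
  [-17, -7, 8]
A^⊗4:
  [-16, -3, 9]
  [-7, -16, 18]
  [-13, -19, 12]
A^⊗5:
  [-9, -18, 16]
  [-22, -9, 3]
  [-25, -15, 0]
Key observation: the optimum is the walk 1->0->1->0->1->0, with weight (-6) + (-2) + (-6) + (-2) + (-6) = -22.
Optimal value attained by: walk 1->0->1->0->1->0.
Answer: (A^⊗5)[1][0] = -22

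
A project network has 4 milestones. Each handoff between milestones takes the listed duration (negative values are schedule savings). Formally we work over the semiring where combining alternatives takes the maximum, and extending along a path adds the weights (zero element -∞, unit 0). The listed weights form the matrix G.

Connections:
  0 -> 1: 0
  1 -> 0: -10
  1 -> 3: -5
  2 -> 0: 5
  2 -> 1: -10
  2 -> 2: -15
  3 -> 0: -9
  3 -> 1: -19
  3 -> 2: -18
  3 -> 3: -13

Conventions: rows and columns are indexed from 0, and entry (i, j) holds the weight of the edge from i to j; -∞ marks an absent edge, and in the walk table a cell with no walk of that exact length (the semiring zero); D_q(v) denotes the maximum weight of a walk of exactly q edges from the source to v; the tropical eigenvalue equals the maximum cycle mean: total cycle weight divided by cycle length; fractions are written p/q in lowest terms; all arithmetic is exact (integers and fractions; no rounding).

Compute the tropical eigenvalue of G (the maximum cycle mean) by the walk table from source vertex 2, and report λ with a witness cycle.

q=0: [-∞, -∞, 0, -∞]
q=1: [5, -10, -15, -∞]
q=2: [-10, 5, -30, -15]
q=3: [-5, -10, -33, 0]
q=4: [-9, -5, -18, -13]
Optimal cycle mean attained by: cycle 0->1->3->2->0, total 0 + (-5) + (-18) + 5, length 4.
Answer: λ = -9/2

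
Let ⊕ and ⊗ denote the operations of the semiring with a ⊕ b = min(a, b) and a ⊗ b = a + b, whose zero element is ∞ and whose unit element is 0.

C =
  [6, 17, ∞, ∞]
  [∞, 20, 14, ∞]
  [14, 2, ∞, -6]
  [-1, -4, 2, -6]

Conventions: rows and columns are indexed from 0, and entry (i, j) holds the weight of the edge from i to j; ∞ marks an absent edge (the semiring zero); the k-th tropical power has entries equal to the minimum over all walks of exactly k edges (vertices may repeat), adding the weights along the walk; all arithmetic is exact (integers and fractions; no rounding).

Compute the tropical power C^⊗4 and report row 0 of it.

C^⊗2:
  [12, 23, 31, ∞]
  [28, 16, 34, 8]
  [-7, -10, -4, -12]
  [-7, -10, -4, -12]
C^⊗3:
  [18, 29, 37, 25]
  [7, 4, 10, 2]
  [-13, -16, -10, -18]
  [-13, -16, -10, -18]
C^⊗4:
  [24, 21, 27, 19]
  [1, -2, 4, -4]
  [-19, -22, -16, -24]
  [-19, -22, -16, -24]
Answer: row 0 of C^⊗4 = [24, 21, 27, 19]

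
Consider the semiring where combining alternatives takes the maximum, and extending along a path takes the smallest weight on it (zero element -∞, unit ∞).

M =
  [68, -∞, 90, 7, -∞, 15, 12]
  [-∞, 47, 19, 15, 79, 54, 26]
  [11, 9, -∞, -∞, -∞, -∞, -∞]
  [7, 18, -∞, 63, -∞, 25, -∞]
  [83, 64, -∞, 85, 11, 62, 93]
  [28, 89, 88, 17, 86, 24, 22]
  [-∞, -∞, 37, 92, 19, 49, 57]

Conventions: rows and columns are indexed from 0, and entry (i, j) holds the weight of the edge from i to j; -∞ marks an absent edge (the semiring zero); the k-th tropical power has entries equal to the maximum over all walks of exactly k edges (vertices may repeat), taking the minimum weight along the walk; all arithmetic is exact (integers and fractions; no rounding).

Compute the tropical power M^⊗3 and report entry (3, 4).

M^⊗2:
  [68, 15, 68, 15, 15, 15, 15]
  [79, 64, 54, 79, 54, 62, 79]
  [11, 9, 11, 9, 9, 11, 11]
  [25, 25, 25, 63, 25, 25, 22]
  [68, 62, 83, 92, 64, 54, 57]
  [83, 64, 28, 85, 79, 62, 86]
  [28, 49, 49, 63, 49, 49, 57]
M^⊗3:
  [68, 15, 68, 15, 15, 15, 15]
  [68, 62, 79, 79, 64, 54, 57]
  [11, 11, 11, 11, 11, 11, 11]
  [25, 25, 25, 63, 25, 25, 25]
  [68, 64, 68, 64, 62, 62, 64]
  [79, 64, 83, 86, 64, 62, 79]
  [49, 49, 49, 63, 49, 49, 57]
Key observation: the optimum is the walk 3->3->5->4, with weight 63 min 25 min 86 = 25.
Optimal value attained by: walk 3->3->5->4.
Answer: (M^⊗3)[3][4] = 25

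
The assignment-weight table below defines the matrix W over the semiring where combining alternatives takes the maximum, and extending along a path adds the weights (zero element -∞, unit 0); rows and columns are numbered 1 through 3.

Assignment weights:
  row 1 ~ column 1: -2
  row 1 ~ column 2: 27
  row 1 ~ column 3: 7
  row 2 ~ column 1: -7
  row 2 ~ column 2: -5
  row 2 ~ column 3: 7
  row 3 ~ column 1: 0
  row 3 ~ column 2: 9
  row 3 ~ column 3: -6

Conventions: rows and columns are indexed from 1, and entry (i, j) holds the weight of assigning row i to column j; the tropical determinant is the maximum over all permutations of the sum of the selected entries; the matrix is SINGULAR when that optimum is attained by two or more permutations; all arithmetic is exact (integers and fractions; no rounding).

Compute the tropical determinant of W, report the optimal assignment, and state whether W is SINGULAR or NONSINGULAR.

σ = (1, 2, 3): (-2) + (-5) + (-6) = -13
σ = (1, 3, 2): (-2) + 7 + 9 = 14
σ = (2, 1, 3): 27 + (-7) + (-6) = 14
σ = (2, 3, 1): 27 + 7 + 0 = 34
σ = (3, 1, 2): 7 + (-7) + 9 = 9
σ = (3, 2, 1): 7 + (-5) + 0 = 2
Optimal value attained by: σ = (2, 3, 1).
Answer: det⊕(W) = 34; verdict: NONSINGULAR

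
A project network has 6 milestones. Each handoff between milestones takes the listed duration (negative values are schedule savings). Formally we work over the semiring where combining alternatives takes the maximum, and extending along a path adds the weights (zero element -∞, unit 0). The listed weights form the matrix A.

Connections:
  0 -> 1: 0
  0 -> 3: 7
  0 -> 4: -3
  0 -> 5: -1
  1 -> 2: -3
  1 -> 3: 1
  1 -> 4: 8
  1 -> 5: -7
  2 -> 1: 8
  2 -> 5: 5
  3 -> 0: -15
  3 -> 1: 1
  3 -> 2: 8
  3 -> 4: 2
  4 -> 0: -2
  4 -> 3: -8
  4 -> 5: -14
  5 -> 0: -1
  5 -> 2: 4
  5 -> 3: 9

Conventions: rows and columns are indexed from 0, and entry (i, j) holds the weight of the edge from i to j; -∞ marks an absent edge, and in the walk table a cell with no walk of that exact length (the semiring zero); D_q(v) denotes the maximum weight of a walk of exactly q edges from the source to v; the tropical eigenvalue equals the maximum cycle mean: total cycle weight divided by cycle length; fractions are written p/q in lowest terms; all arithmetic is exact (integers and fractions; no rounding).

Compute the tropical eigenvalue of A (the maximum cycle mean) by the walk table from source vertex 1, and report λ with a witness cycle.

q=0: [-∞, 0, -∞, -∞, -∞, -∞]
q=1: [-∞, -∞, -3, 1, 8, -7]
q=2: [6, 5, 9, 2, 3, 2]
q=3: [1, 17, 10, 13, 13, 14]
q=4: [13, 18, 21, 23, 25, 15]
q=5: [23, 29, 31, 24, 26, 26]
q=6: [25, 39, 32, 35, 37, 36]
Optimal cycle mean attained by: cycle 2->5->3->2, total 5 + 9 + 8, length 3.
Answer: λ = 22/3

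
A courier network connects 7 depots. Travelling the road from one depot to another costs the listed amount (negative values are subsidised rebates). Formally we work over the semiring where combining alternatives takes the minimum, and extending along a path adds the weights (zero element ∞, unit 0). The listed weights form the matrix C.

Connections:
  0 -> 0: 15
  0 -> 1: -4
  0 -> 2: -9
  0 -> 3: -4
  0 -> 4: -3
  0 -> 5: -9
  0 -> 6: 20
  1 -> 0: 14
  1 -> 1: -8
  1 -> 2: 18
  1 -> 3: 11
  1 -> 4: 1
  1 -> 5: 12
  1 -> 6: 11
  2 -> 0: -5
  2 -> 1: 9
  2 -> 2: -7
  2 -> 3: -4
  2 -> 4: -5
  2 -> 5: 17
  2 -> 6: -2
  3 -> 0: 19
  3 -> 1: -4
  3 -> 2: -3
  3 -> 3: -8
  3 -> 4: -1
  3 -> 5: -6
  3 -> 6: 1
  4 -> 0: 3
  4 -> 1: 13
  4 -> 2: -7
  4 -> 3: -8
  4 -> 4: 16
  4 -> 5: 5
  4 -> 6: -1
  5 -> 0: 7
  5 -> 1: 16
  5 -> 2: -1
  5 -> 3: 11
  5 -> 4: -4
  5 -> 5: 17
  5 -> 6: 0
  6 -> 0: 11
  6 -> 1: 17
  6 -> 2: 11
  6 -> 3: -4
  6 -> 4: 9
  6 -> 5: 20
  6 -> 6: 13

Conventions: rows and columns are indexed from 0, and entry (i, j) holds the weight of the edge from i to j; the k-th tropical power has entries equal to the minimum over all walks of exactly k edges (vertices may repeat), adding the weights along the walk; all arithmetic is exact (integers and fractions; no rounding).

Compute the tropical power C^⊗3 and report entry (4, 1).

C^⊗2:
  [-14, -12, -16, -13, -14, -10, -11]
  [4, -16, -6, -7, -7, 4, 0]
  [-12, -9, -14, -13, -12, -14, -9]
  [-8, -12, -11, -16, -10, -14, -7]
  [-12, -12, -14, -16, -12, -14, -9]
  [-6, 3, -11, -12, -6, -2, -5]
  [6, -8, -7, -12, -5, -10, -3]
C^⊗3:
  [-21, -20, -23, -22, -21, -23, -18]
  [-11, -24, -14, -15, -15, -13, -8]
  [-19, -17, -21, -21, -19, -21, -16]
  [-16, -20, -19, -24, -18, -22, -15]
  [-19, -20, -21, -24, -19, -22, -16]
  [-16, -16, -18, -20, -16, -18, -13]
  [-12, -16, -15, -20, -14, -18, -11]
Key observation: the optimum is the walk 4->3->1->1, with weight (-8) + (-4) + (-8) = -20.
Optimal value attained by: walk 4->3->1->1.
Answer: (C^⊗3)[4][1] = -20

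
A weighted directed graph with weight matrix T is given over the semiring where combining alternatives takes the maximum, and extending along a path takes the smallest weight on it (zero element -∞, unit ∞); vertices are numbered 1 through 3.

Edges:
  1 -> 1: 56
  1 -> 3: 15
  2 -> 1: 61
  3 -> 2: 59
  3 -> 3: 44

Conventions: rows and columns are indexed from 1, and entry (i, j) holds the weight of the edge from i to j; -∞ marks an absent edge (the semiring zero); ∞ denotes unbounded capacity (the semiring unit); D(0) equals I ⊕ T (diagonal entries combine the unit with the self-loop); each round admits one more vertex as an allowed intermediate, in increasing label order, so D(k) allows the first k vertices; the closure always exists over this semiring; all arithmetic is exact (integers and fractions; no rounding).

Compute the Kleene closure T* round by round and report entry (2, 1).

D(0):
  [∞, -∞, 15]
  [61, ∞, -∞]
  [-∞, 59, ∞]
D(1):
  [∞, -∞, 15]
  [61, ∞, 15]
  [-∞, 59, ∞]
D(2):
  [∞, -∞, 15]
  [61, ∞, 15]
  [59, 59, ∞]
D(3):
  [∞, 15, 15]
  [61, ∞, 15]
  [59, 59, ∞]
Answer: T*[2][1] = 61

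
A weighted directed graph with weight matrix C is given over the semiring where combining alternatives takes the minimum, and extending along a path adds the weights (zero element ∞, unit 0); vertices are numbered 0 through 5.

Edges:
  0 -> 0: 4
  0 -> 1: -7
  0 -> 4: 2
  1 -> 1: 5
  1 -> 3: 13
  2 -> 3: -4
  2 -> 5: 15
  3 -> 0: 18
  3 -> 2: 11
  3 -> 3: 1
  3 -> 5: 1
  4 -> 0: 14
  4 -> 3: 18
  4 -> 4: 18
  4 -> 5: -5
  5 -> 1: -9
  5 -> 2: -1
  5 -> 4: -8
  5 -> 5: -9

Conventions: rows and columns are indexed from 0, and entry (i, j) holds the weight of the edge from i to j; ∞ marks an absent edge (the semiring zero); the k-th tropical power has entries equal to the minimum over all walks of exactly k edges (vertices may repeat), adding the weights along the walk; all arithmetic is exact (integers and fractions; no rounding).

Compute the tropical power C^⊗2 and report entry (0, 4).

C^⊗2:
  [8, -3, ∞, 6, 6, -3]
  [31, 10, 24, 14, ∞, 14]
  [14, 6, 7, -3, 7, -3]
  [19, -8, 0, 2, -7, -8]
  [18, -14, -6, 19, -13, -14]
  [6, -18, -10, -5, -17, -18]
Key observation: the optimum is the walk 0->0->4, with weight 4 + 2 = 6.
Optimal value attained by: walk 0->0->4.
Answer: (C^⊗2)[0][4] = 6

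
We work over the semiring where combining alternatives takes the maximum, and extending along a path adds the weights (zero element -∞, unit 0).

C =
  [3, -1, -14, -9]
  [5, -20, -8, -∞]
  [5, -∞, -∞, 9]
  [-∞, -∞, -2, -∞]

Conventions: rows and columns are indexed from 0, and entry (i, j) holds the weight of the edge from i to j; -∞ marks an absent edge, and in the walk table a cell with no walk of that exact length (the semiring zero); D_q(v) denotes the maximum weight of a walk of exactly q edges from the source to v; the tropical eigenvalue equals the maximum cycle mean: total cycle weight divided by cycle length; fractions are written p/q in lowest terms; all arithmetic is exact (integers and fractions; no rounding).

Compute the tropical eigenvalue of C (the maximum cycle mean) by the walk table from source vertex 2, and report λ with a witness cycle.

q=0: [-∞, -∞, 0, -∞]
q=1: [5, -∞, -∞, 9]
q=2: [8, 4, 7, -4]
q=3: [12, 7, -4, 16]
q=4: [15, 11, 14, 5]
Optimal cycle mean attained by: cycle 2->3->2, total 9 + (-2), length 2.
Answer: λ = 7/2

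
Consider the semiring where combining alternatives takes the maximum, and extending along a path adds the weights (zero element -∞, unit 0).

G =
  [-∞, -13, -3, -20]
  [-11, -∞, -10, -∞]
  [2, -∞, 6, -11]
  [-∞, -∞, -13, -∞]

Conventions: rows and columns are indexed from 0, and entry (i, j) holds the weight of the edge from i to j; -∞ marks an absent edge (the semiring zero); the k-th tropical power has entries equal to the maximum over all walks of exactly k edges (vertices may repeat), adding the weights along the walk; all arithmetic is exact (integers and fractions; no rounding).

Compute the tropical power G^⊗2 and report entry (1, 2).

G^⊗2:
  [-1, -∞, 3, -14]
  [-8, -24, -4, -21]
  [8, -11, 12, -5]
  [-11, -∞, -7, -24]
Key observation: the optimum is the walk 1->2->2, with weight (-10) + 6 = -4.
Optimal value attained by: walk 1->2->2.
Answer: (G^⊗2)[1][2] = -4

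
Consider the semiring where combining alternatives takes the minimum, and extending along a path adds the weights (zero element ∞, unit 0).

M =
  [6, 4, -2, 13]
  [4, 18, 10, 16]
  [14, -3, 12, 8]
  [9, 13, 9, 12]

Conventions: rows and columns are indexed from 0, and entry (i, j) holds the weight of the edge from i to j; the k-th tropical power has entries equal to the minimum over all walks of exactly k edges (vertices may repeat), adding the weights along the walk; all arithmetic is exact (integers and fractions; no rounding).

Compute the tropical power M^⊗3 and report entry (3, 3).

M^⊗2:
  [8, -5, 4, 6]
  [10, 7, 2, 17]
  [1, 9, 7, 13]
  [15, 6, 7, 17]
M^⊗3:
  [-1, 1, 5, 11]
  [11, -1, 8, 10]
  [7, 4, -1, 14]
  [10, 4, 13, 15]
Key observation: the optimum is the walk 3->0->2->3, with weight 9 + (-2) + 8 = 15.
Optimal value attained by: walk 3->0->2->3.
Answer: (M^⊗3)[3][3] = 15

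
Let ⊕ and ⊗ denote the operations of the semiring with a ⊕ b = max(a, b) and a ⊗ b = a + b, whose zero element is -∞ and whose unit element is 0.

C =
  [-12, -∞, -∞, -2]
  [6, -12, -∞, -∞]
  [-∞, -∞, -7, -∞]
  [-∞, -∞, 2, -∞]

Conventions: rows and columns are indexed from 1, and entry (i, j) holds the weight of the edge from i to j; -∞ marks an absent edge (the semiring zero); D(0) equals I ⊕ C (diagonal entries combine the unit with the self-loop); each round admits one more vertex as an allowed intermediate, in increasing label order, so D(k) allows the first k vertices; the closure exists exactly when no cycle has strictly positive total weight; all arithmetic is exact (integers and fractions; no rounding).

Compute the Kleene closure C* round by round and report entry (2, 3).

D(0):
  [0, -∞, -∞, -2]
  [6, 0, -∞, -∞]
  [-∞, -∞, 0, -∞]
  [-∞, -∞, 2, 0]
D(1):
  [0, -∞, -∞, -2]
  [6, 0, -∞, 4]
  [-∞, -∞, 0, -∞]
  [-∞, -∞, 2, 0]
D(2):
  [0, -∞, -∞, -2]
  [6, 0, -∞, 4]
  [-∞, -∞, 0, -∞]
  [-∞, -∞, 2, 0]
D(3):
  [0, -∞, -∞, -2]
  [6, 0, -∞, 4]
  [-∞, -∞, 0, -∞]
  [-∞, -∞, 2, 0]
D(4):
  [0, -∞, 0, -2]
  [6, 0, 6, 4]
  [-∞, -∞, 0, -∞]
  [-∞, -∞, 2, 0]
Answer: C*[2][3] = 6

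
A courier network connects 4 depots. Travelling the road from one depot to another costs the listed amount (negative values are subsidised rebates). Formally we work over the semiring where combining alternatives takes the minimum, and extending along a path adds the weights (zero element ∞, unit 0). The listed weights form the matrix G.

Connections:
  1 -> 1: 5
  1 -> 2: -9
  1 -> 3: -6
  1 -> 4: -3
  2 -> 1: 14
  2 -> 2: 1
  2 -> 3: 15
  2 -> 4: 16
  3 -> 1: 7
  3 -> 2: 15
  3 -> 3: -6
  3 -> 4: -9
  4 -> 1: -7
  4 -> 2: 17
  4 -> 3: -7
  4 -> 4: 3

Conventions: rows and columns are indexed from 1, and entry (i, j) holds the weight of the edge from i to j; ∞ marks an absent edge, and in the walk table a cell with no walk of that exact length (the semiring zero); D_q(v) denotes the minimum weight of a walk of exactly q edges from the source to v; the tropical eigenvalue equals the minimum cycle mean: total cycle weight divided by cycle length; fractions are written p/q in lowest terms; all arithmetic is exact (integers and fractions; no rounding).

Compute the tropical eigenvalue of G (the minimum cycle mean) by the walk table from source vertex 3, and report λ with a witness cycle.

q=0: [∞, ∞, 0, ∞]
q=1: [7, 15, -6, -9]
q=2: [-16, -2, -16, -15]
q=3: [-22, -25, -22, -25]
q=4: [-32, -31, -32, -31]
Optimal cycle mean attained by: cycle 3->4->3, total (-9) + (-7), length 2.
Answer: λ = -8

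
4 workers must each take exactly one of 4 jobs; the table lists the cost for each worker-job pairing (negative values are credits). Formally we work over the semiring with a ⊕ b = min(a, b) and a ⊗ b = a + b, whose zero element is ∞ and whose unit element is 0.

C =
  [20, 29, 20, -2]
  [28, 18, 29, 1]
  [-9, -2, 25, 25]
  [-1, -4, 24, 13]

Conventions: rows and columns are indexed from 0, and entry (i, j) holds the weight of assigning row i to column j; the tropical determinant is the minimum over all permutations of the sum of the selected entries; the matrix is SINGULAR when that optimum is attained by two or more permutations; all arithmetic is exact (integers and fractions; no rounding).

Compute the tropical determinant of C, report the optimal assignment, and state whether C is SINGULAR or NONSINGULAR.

σ = (0, 1, 2, 3): 20 + 18 + 25 + 13 = 76
σ = (0, 1, 3, 2): 20 + 18 + 25 + 24 = 87
σ = (0, 2, 1, 3): 20 + 29 + (-2) + 13 = 60
σ = (0, 2, 3, 1): 20 + 29 + 25 + (-4) = 70
σ = (0, 3, 1, 2): 20 + 1 + (-2) + 24 = 43
σ = (0, 3, 2, 1): 20 + 1 + 25 + (-4) = 42
σ = (1, 0, 2, 3): 29 + 28 + 25 + 13 = 95
σ = (1, 0, 3, 2): 29 + 28 + 25 + 24 = 106
σ = (1, 2, 0, 3): 29 + 29 + (-9) + 13 = 62
σ = (1, 2, 3, 0): 29 + 29 + 25 + (-1) = 82
σ = (1, 3, 0, 2): 29 + 1 + (-9) + 24 = 45
σ = (1, 3, 2, 0): 29 + 1 + 25 + (-1) = 54
σ = (2, 0, 1, 3): 20 + 28 + (-2) + 13 = 59
σ = (2, 0, 3, 1): 20 + 28 + 25 + (-4) = 69
σ = (2, 1, 0, 3): 20 + 18 + (-9) + 13 = 42
σ = (2, 1, 3, 0): 20 + 18 + 25 + (-1) = 62
σ = (2, 3, 0, 1): 20 + 1 + (-9) + (-4) = 8
σ = (2, 3, 1, 0): 20 + 1 + (-2) + (-1) = 18
σ = (3, 0, 1, 2): (-2) + 28 + (-2) + 24 = 48
σ = (3, 0, 2, 1): (-2) + 28 + 25 + (-4) = 47
σ = (3, 1, 0, 2): (-2) + 18 + (-9) + 24 = 31
σ = (3, 1, 2, 0): (-2) + 18 + 25 + (-1) = 40
σ = (3, 2, 0, 1): (-2) + 29 + (-9) + (-4) = 14
σ = (3, 2, 1, 0): (-2) + 29 + (-2) + (-1) = 24
Optimal value attained by: σ = (2, 3, 0, 1).
Answer: det⊕(C) = 8; verdict: NONSINGULAR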